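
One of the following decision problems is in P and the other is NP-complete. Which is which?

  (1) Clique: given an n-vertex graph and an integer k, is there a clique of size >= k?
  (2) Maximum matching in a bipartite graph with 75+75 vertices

(1) is NP-complete: complement of Independent Set / Vertex Cover (with k part of the input).
(2) is P: Hopcroft-Karp runs in O(E sqrt(V)).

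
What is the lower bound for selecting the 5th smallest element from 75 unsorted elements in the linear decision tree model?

Selecting the 5th smallest of 75 elements requires Omega(n) comparisons. Every element must be compared at least once. The BFPRT algorithm achieves O(n), making this tight.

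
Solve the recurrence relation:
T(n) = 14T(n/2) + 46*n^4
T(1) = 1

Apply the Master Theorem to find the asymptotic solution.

a=14, b=2, f(n)=46*n^4. log_2(14) = 3.807 < 4. Case 3: T(n) = O(n^4).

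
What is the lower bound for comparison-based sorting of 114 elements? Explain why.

A comparison-based sorting algorithm corresponds to a decision tree. With 114! possible permutations, the tree has 114! leaves. The height is at least log_2(114!) = Omega(n log n) by Stirling's approximation.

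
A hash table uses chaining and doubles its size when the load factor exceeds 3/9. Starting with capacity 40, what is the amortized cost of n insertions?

Rehashing occurs when load exceeds 3/9. Total rehash cost is geometric series summing to O(n). Each insertion itself is O(1). Amortized: O(1).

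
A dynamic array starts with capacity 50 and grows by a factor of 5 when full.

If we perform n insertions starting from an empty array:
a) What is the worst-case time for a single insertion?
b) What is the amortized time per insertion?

(a) Worst-case single insertion: O(n) -- when the array is full at capacity c, the resize copies all c elements, and c can be Theta(n).
(b) Resizes happen at sizes 50, 250, 1250, ... Total copy cost for n insertions: 50 + 250 + ... = O(n) (geometric series with ratio 1/5). Amortized cost per insertion: O(n)/n = O(1).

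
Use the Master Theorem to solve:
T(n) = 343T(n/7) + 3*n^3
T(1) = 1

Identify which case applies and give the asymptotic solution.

a=343, b=7, f(n)=3*n^3.
log_7(343) = 3, so n^(log_b(a)) = n^3.
f(n) = Theta(n^3), so Case 2 applies.
T(n) = Theta(n^3 log n).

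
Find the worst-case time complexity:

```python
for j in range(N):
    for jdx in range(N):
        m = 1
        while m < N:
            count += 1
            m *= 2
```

Time complexity: O(n^2 log n).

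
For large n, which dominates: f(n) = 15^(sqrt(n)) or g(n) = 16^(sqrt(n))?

g(n) = 16^(sqrt(n)) grows faster: ratio is (16/15)^(sqrt(n)) -> infinity since 16/15 > 1.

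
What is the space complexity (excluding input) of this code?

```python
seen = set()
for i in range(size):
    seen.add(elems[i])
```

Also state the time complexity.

Space complexity: O(n).
Auxiliary storage grows linearly with the input size n in the worst case.
Time complexity: O(n).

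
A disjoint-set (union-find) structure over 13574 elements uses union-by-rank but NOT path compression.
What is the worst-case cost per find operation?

Union-by-rank alone keeps every tree's height <= log_2(13574) ~= 13.7. Each find traverses from a node to its root, costing O(height) = O(log n). Without path compression this bound is tight.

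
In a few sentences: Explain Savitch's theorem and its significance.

Savitch's theorem states that NSPACE(f(n)) is contained in DSPACE(f(n)^2) for f(n) >= log n. In particular, NPSPACE = PSPACE, meaning nondeterminism does not significantly help for space-bounded computation. This contrasts with time, where we do not know if P = NP.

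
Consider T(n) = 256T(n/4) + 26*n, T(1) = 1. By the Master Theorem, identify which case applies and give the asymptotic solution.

a=256, b=4, f(n)=26*n.
log_4(256) = 4 > 1.
Since f(n) = O(n^1) is polynomially smaller than n^4, Case 1 applies.
T(n) = Theta(n^4).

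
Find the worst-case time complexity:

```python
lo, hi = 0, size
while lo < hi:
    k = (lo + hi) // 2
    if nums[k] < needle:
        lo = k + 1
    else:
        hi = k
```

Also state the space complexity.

Time complexity: O(log n).
Space complexity: O(1).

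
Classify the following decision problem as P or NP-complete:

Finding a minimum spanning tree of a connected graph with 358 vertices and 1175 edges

This problem is in P: Kruskal's / Prim's algorithms run in polynomial time.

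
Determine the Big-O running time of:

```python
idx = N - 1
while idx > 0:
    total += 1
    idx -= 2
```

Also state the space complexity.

Time complexity: O(n).
Space complexity: O(1).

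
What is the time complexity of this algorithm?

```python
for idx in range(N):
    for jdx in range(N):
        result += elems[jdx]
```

Time complexity: O(n^2).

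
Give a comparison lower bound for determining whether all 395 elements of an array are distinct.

In the algebraic decision-tree model, the YES region for element distinctness on 395 elements has 395! connected components (one per ordering). Ben-Or's theorem then gives a lower bound of Omega(log(n!)) = Omega(n log n).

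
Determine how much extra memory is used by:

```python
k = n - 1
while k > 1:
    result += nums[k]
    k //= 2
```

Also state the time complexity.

Space complexity: O(1).
Only a constant amount of auxiliary storage is used; nothing grows with n.
Time complexity: O(log n).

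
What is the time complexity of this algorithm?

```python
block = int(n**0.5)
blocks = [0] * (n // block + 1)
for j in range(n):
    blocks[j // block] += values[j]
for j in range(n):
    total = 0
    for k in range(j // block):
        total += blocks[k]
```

Time complexity: O(n * sqrt(n)).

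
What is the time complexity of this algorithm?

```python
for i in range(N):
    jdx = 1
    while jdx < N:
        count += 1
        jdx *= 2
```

Time complexity: O(n log n).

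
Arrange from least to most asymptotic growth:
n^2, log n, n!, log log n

Ordered by growth rate: log log n < log n < n^2 < n!.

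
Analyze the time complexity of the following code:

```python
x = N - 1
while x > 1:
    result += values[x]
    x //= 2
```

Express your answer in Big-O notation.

Time complexity: O(log n).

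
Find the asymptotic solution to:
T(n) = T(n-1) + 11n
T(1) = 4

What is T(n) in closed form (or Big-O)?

Unrolling: T(n) = 4 + 11*(2 + 3 + ... + n) = 4 + 11*(n(n+1)/2 - 1) = O(n^2).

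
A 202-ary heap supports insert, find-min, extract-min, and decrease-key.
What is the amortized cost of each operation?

The 202-ary heap has height O(log_202 n). Insert sifts up: O(log_202 n). Find-min reads the root: O(1). Extract-min sifts down comparing 202 children per level: O(202 * log_202 n). Decrease-key sifts up: O(log_202 n).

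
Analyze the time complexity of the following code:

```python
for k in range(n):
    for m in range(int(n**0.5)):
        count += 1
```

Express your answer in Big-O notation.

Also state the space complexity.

Time complexity: O(n * sqrt(n)).
Space complexity: O(1).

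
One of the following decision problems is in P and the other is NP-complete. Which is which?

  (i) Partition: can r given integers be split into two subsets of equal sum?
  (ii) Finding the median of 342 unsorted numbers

(i) is NP-complete: Subset Sum reduces to it (one of Karp's 21 NP-complete problems).
(ii) is P: linear-time selection (median-of-medians) runs in O(n).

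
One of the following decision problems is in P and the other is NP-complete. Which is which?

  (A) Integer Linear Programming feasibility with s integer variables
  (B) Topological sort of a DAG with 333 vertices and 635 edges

(A) is NP-complete: ILP feasibility is NP-complete (LP relaxation is in P).
(B) is P: DFS-based topological sort runs in O(V+E).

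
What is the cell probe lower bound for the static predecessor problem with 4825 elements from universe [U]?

The Patrascu-Thorup lower bound shows any data structure on n = 4825 elements using O(n * polylog(n)) space requires Omega(log log U) query time. van Emde Boas trees achieve O(log log U) with O(U) space.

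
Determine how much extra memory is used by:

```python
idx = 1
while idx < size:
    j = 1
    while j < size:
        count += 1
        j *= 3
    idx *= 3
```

Space complexity: O(1).
Only a constant amount of auxiliary storage is used; nothing grows with n.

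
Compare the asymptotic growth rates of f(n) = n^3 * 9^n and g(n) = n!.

g(n) = n! grows faster: by Stirling n! ~ (n/e)^n sqrt(2*pi*n); (n/e)^n eventually dominates n^3 * 9^n.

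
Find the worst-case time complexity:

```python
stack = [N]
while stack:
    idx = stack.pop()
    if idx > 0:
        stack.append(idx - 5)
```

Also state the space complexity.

Time complexity: O(n).
Space complexity: O(1).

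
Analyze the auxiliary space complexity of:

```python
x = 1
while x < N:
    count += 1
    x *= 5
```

Space complexity: O(1).
Only a constant amount of auxiliary storage is used; nothing grows with n.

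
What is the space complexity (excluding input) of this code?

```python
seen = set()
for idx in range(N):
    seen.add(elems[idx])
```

Space complexity: O(n).
Auxiliary storage grows linearly with the input size n in the worst case.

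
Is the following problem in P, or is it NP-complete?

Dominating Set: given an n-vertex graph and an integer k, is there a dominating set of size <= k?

This problem is NP-complete: reduces from Set Cover (with k part of the input).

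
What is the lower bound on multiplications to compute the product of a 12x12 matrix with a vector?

A 12x12 matrix-vector product has 12 inner products of length 12. Output depends on all 12^2 = 144 matrix entries. At least 144 multiplications needed.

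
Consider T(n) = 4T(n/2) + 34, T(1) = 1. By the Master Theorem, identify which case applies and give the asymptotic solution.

a=4, b=2, f(n)=34.
log_2(4) = 2 > 0.
Since f(n) = O(n^0) is polynomially smaller than n^2, Case 1 applies.
T(n) = Theta(n^2).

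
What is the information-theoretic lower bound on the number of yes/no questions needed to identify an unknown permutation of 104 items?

There are 104! = 10299016745145627623848583864765044283053772454999072182325491776887871732475287174542709871683888003235965704141638377695179741979175588724736000000000000000000000000 permutations. Each yes/no question gives at most 1 bit, so at least ceil(log_2(10299016745145627623848583864765044283053772454999072182325491776887871732475287174542709871683888003235965704141638377695179741979175588724736000000000000000000000000)) = 552 questions are needed.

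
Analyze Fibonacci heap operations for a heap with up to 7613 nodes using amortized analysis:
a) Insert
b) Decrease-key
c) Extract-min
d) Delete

Fibonacci heaps use lazy consolidation. Potential function Phi = t + 2m (t = number of trees, m = marked nodes).
- Insert: O(1) actual, Delta Phi = +1 (one new tree) => O(1) amortized.
- Decrease-key: with c cascading cuts, actual cost is O(c); Delta Phi <= c - 2(c-1) + 2 = 4 - c (c new trees; >= c-1 marks cleared; <= 1 new mark). Amortized O(c) + (4 - c) = O(1).
- Extract-min: O(D(n) + t) actual; consolidation drops t to <= D(n)+1, so Delta Phi pays for the t term. D(n) = O(log n) for n = 7613 => O(log n) amortized.
- Delete: decrease-key to -inf then extract-min = O(log n).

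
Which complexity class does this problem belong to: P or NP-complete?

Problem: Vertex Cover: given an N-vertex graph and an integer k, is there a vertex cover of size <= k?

This problem is NP-complete: one of Karp's 21 NP-complete problems (with k part of the input; for any fixed constant k it is in P).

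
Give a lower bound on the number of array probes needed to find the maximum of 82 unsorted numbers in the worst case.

Adversary: any unprobed cell could hold a value larger than everything seen so far. If fewer than 82 cells are probed, the adversary places the max in an unprobed cell. So all 82 cells must be examined; together with 82-1 comparisons this is tight.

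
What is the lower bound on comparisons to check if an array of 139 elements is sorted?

To verify 139 elements are sorted, we must compare each consecutive pair. Skipping any pair allows an adversary to swap them. Therefore 138 comparisons are necessary and sufficient.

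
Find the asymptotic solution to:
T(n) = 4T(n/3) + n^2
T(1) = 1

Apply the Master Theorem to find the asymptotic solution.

a=4, b=3, f(n)=n^2. log_3(4) = 1.262 < 2. Case 3: T(n) = O(n^2).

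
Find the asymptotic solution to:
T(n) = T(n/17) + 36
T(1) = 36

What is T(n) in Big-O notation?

Each step divides n by 17 and adds 36. After log_17(n) steps, T(n) = O(log n).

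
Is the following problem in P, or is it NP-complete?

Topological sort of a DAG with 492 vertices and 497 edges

This problem is in P: DFS-based topological sort runs in O(V+E).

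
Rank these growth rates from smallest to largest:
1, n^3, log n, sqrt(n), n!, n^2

Ordered by growth rate: 1 < log n < sqrt(n) < n^2 < n^3 < n!.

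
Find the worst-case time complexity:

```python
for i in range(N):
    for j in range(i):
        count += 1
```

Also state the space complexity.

Time complexity: O(n^2).
Space complexity: O(1).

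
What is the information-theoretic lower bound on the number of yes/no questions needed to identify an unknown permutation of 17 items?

There are 17! = 355687428096000 permutations. Each yes/no question gives at most 1 bit, so at least ceil(log_2(355687428096000)) = 49 questions are needed.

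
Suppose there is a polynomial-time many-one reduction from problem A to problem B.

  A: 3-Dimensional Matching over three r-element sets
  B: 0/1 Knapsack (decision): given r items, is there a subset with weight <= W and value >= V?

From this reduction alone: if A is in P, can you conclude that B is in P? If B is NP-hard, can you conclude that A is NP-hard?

A poly-time reduction A <=_p B transfers tractability DOWN (B easy => A easy) and hardness UP (A hard => B hard), not the reverse.
From A in P, the reduction alone does NOT give B in P: any problem in P trivially reduces to SAT, yet SAT is not known to be in P.
From B NP-hard, the reduction alone does NOT give A NP-hard: again, easy problems reduce to hard ones.
(Here in fact A is NP-complete and B is NP-complete.)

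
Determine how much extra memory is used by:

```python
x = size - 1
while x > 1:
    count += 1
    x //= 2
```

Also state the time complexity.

Space complexity: O(1).
Only a constant amount of auxiliary storage is used; nothing grows with n.
Time complexity: O(log n).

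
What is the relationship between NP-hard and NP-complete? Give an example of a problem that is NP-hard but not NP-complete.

NP-hard: at least as hard as any NP problem (but need not be in NP). NP-complete = NP-hard intersection NP. The Halting Problem is NP-hard but undecidable (not in NP). The optimization version of TSP is NP-hard but not a decision problem.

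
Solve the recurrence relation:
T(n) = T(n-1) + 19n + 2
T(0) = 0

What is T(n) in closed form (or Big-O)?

Dominant term in sum is 19*sum(i, i=1..n) = 19*n*(n+1)/2 = O(n^2).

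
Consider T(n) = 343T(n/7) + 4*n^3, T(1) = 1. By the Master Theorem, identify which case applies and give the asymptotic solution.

a=343, b=7, f(n)=4*n^3.
log_7(343) = 3, so n^(log_b(a)) = n^3.
f(n) = Theta(n^3), so Case 2 applies.
T(n) = Theta(n^3 log n).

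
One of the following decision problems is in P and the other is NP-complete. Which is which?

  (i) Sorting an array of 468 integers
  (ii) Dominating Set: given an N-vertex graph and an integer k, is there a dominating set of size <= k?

(i) is P: merge sort runs in O(n log n).
(ii) is NP-complete: reduces from Set Cover (with k part of the input).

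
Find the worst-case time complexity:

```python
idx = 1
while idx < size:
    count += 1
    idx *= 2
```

Time complexity: O(log n).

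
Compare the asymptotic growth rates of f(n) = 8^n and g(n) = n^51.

f(n) = 8^n grows faster: any exponential with base > 1 dominates every polynomial.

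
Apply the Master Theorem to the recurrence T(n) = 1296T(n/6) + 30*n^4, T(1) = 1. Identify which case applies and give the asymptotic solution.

a=1296, b=6, f(n)=30*n^4.
log_6(1296) = 4, so n^(log_b(a)) = n^4.
f(n) = Theta(n^4), so Case 2 applies.
T(n) = Theta(n^4 log n).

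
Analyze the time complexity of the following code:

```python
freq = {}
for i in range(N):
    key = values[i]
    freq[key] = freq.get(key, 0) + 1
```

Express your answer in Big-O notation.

Time complexity: O(n).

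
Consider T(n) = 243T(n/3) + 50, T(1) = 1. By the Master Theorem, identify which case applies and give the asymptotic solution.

a=243, b=3, f(n)=50.
log_3(243) = 5 > 0.
Since f(n) = O(n^0) is polynomially smaller than n^5, Case 1 applies.
T(n) = Theta(n^5).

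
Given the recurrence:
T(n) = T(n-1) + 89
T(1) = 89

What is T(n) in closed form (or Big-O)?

Unrolling: T(n) = T(n-1) + 89 = T(n-2) + 2*89 = ... = T(1) + (n-1)*89 = 89 + (n-1)*89 = 89n.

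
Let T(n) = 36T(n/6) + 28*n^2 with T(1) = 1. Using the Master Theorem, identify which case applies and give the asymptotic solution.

a=36, b=6, f(n)=28*n^2.
log_6(36) = 2, so n^(log_b(a)) = n^2.
f(n) = Theta(n^2), so Case 2 applies.
T(n) = Theta(n^2 log n).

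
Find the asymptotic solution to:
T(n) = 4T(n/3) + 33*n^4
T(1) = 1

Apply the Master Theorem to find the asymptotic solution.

a=4, b=3, f(n)=33*n^4. log_3(4) = 1.262 < 4. Case 3: T(n) = O(n^4).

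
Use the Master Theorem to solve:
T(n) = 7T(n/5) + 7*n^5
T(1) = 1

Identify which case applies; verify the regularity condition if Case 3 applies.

a=7, b=5, f(n)=7*n^5.
log_5(7) = 1.209 < 5.
f(n) = Omega(n^(1.209+epsilon)) for some epsilon > 0, so Case 3 is the candidate.
Regularity: a*f(n/b) = 7*7*(n/5)^5 = (7/3125)*7*n^5 <= c*f(n) with c = 7/3125 < 1. Satisfied.
Case 3: T(n) = Theta(n^5).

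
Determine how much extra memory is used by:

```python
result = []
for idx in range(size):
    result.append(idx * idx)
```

Space complexity: O(n).
Auxiliary storage grows linearly with the input size n in the worst case.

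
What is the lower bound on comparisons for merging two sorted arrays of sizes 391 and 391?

Adversary argument: with sizes 391 and 391 (differing by at most 1), interleave the two arrays so that every consecutive pair in the output comes from different inputs. Then each of the 781 adjacent output pairs must be directly compared, or the algorithm cannot determine their relative order. So 781 comparisons are necessary; standard merge achieves this.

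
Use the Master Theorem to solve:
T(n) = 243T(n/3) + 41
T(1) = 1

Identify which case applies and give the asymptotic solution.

a=243, b=3, f(n)=41.
log_3(243) = 5 > 0.
Since f(n) = O(n^0) is polynomially smaller than n^5, Case 1 applies.
T(n) = Theta(n^5).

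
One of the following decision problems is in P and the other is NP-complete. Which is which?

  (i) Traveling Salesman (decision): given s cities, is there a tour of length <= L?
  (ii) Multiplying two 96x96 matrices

(i) is NP-complete: reduces from Hamiltonian Cycle.
(ii) is P: the schoolbook algorithm runs in O(n^3).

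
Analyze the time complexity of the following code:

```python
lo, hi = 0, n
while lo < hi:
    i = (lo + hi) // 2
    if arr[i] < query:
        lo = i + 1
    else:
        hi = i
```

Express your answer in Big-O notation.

Time complexity: O(log n).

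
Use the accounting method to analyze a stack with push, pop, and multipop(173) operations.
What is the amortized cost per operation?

Assign 2 credits per push (1 for the push, 1 saved for a future pop). Each pop or element popped by multipop(173) uses 1 saved credit. Total credits never go negative, so amortized cost is O(1).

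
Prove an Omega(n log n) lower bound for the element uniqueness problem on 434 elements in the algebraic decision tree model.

In the algebraic decision tree model, element uniqueness on 434 elements is equivalent to determining which cell of an arrangement of C(434,2) = 93961 hyperplanes x_i = x_j contains the input point. Ben-Or's theorem shows this requires Omega(n log n).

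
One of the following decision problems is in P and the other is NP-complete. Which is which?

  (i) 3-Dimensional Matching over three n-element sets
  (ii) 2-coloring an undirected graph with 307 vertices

(i) is NP-complete: one of Karp's 21 NP-complete problems.
(ii) is P: 2-coloring is bipartiteness testing via BFS, O(V+E).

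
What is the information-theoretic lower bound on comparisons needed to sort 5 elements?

There are 5! = 120 possible orderings. Each comparison gives 1 bit. We need at least ceil(log_2(120)) = 7 comparisons.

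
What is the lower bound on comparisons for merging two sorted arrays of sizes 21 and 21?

Adversary argument: with sizes 21 and 21 (differing by at most 1), interleave the two arrays so that every consecutive pair in the output comes from different inputs. Then each of the 41 adjacent output pairs must be directly compared, or the algorithm cannot determine their relative order. So 41 comparisons are necessary; standard merge achieves this.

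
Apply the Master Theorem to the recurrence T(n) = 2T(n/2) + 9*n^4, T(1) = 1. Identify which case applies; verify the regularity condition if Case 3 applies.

a=2, b=2, f(n)=9*n^4.
log_2(2) = 1 < 4.
f(n) = Omega(n^(1+epsilon)) for some epsilon > 0, so Case 3 is the candidate.
Regularity: a*f(n/b) = 2*9*(n/2)^4 = (2/16)*9*n^4 <= c*f(n) with c = 2/16 < 1. Satisfied.
Case 3: T(n) = Theta(n^4).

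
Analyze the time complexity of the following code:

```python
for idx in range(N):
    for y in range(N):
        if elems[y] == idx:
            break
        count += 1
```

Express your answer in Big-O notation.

Time complexity: O(n^2).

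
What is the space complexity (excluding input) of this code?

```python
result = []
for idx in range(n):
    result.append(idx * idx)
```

Space complexity: O(n).
Auxiliary storage grows linearly with the input size n in the worst case.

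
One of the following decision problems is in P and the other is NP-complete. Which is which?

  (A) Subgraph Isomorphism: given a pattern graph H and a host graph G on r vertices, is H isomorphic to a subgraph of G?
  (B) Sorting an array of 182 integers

(A) is NP-complete: generalizes Clique and Hamiltonian Path (pattern size is part of the input).
(B) is P: merge sort runs in O(n log n).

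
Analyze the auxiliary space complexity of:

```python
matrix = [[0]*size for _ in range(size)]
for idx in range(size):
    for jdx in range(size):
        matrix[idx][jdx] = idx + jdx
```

Space complexity: O(n^2).
A 2D structure of size n x n is allocated.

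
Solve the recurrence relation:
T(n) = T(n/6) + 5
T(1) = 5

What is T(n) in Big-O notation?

Each step divides n by 6 and adds 5. After log_6(n) steps, T(n) = O(log n).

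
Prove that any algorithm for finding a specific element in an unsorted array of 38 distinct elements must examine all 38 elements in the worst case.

Adversary argument: if the algorithm examines fewer than 38 elements, the adversary places the target in an unexamined position. The algorithm cannot distinguish 'not present' from 'in unexamined position'.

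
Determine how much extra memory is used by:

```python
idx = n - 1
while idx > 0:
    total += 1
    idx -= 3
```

Space complexity: O(1).
Only a constant amount of auxiliary storage is used; nothing grows with n.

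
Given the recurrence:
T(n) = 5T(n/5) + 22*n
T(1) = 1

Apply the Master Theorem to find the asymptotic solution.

a=5, b=5, f(n)=22*n. log_5(5) = 1. Case 2: T(n) = O(n log n).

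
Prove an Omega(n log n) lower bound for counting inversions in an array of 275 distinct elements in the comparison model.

Decision-tree argument: at any leaf, the comparisons made (with transitivity) must totally order all 275 elements -- otherwise some pair (i,j) is unordered, and an adversary can present two inputs agreeing on every comparison made but with that pair flipped, changing the inversion count by 1, so the leaf's output is wrong on one of them. Hence the tree has >= 275! leaves and height >= log_2(275!) = Omega(n log n). Modified merge sort achieves O(n log n).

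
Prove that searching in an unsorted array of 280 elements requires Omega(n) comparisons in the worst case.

An adversary can always place the target in the last position checked. Until all 280 positions are examined, the target might be in any unchecked position. Therefore 280 comparisons are necessary.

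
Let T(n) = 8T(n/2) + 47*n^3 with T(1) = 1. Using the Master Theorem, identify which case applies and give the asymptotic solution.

a=8, b=2, f(n)=47*n^3.
log_2(8) = 3, so n^(log_b(a)) = n^3.
f(n) = Theta(n^3), so Case 2 applies.
T(n) = Theta(n^3 log n).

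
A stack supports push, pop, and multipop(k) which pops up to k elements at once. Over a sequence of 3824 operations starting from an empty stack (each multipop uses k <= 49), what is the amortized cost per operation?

Each element is pushed exactly once and popped at most once (whether by pop or as part of a multipop). So the total number of individual pops over the whole sequence is at most the number of pushes, which is at most 3824. Total work <= 2 * 3824, hence O(1) amortized per operation.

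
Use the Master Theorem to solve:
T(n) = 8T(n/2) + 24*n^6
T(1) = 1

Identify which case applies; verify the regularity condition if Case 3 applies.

a=8, b=2, f(n)=24*n^6.
log_2(8) = 3 < 6.
f(n) = Omega(n^(3+epsilon)) for some epsilon > 0, so Case 3 is the candidate.
Regularity: a*f(n/b) = 8*24*(n/2)^6 = (8/64)*24*n^6 <= c*f(n) with c = 8/64 < 1. Satisfied.
Case 3: T(n) = Theta(n^6).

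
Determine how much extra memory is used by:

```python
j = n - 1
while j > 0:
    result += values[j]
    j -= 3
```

Space complexity: O(1).
Only a constant amount of auxiliary storage is used; nothing grows with n.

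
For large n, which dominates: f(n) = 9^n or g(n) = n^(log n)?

f(n) = 9^n grows faster: take logs: log(n^(log n)) = (log n)^2, log(9^n) = n log 9; n dominates (log n)^2.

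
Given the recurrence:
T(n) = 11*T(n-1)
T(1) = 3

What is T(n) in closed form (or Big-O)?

Each step multiplies by 11. T(n) = T(1)*11^(n-1) = 3*11^(n-1).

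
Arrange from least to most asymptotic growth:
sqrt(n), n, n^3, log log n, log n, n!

Ordered by growth rate: log log n < log n < sqrt(n) < n < n^3 < n!.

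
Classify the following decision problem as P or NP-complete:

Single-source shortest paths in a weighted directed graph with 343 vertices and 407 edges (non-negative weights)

This problem is in P: Dijkstra's algorithm runs in O((V+E) log V).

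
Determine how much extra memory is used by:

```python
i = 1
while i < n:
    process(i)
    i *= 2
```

Space complexity: O(1).
Only a constant amount of auxiliary storage is used; nothing grows with n.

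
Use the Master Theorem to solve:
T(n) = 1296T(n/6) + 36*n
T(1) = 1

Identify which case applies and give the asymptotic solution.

a=1296, b=6, f(n)=36*n.
log_6(1296) = 4 > 1.
Since f(n) = O(n^1) is polynomially smaller than n^4, Case 1 applies.
T(n) = Theta(n^4).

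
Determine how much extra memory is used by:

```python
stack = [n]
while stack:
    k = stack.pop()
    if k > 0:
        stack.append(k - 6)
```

Space complexity: O(1).
Only a constant amount of auxiliary storage is used; nothing grows with n.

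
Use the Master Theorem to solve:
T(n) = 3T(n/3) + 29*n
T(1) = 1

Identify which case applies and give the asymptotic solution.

a=3, b=3, f(n)=29*n.
log_3(3) = 1, so n^(log_b(a)) = n.
f(n) = Theta(n), so Case 2 applies.
T(n) = Theta(n log n).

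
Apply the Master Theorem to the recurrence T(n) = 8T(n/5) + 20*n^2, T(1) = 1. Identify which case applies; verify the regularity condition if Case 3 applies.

a=8, b=5, f(n)=20*n^2.
log_5(8) = 1.292 < 2.
f(n) = Omega(n^(1.292+epsilon)) for some epsilon > 0, so Case 3 is the candidate.
Regularity: a*f(n/b) = 8*20*(n/5)^2 = (8/25)*20*n^2 <= c*f(n) with c = 8/25 < 1. Satisfied.
Case 3: T(n) = Theta(n^2).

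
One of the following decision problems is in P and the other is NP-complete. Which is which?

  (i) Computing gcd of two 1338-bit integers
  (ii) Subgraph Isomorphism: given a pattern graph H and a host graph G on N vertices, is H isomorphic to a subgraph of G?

(i) is P: the Euclidean algorithm runs in polynomial time in the bit-length.
(ii) is NP-complete: generalizes Clique and Hamiltonian Path (pattern size is part of the input).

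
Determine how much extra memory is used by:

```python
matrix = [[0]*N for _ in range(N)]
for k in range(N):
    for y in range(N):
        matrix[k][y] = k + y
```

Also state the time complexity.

Space complexity: O(n^2).
A 2D structure of size n x n is allocated.
Time complexity: O(n^2).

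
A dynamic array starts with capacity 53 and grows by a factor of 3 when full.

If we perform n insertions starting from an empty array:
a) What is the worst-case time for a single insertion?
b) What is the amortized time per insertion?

(a) Worst-case single insertion: O(n) -- when the array is full at capacity c, the resize copies all c elements, and c can be Theta(n).
(b) Resizes happen at sizes 53, 159, 477, ... Total copy cost for n insertions: 53 + 159 + ... = O(n) (geometric series with ratio 1/3). Amortized cost per insertion: O(n)/n = O(1).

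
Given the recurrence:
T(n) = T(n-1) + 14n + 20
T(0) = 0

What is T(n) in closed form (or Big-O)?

Dominant term in sum is 14*sum(i, i=1..n) = 14*n*(n+1)/2 = O(n^2).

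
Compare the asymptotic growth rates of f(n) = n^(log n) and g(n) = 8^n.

g(n) = 8^n grows faster: take logs: log(n^(log n)) = (log n)^2, log(8^n) = n log 8; n dominates (log n)^2.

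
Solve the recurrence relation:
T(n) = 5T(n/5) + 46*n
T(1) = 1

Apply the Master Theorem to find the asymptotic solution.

a=5, b=5, f(n)=46*n. log_5(5) = 1. Case 2: T(n) = O(n log n).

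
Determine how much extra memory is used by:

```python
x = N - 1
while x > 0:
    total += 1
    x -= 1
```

Space complexity: O(1).
Only a constant amount of auxiliary storage is used; nothing grows with n.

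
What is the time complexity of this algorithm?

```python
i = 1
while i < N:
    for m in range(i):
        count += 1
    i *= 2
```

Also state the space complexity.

Time complexity: O(n).
Space complexity: O(1).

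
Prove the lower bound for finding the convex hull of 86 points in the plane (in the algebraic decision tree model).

Reduction from sorting: given 86 numbers x_1,...,x_{86}, map x_i to the point (x_i, x_i^2) on the parabola y = x^2. All points are on the convex hull, and walking the hull gives them in sorted x-order. Since sorting requires Omega(n log n), so does planar convex hull.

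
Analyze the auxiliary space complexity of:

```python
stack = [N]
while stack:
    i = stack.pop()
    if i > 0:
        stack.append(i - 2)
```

Space complexity: O(1).
Only a constant amount of auxiliary storage is used; nothing grows with n.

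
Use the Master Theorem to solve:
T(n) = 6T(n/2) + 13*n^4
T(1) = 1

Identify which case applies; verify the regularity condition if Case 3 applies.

a=6, b=2, f(n)=13*n^4.
log_2(6) = 2.585 < 4.
f(n) = Omega(n^(2.585+epsilon)) for some epsilon > 0, so Case 3 is the candidate.
Regularity: a*f(n/b) = 6*13*(n/2)^4 = (6/16)*13*n^4 <= c*f(n) with c = 6/16 < 1. Satisfied.
Case 3: T(n) = Theta(n^4).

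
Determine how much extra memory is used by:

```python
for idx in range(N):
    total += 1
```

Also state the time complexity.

Space complexity: O(1).
Only a constant amount of auxiliary storage is used; nothing grows with n.
Time complexity: O(n).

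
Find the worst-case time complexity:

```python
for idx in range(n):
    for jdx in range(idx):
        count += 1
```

Time complexity: O(n^2).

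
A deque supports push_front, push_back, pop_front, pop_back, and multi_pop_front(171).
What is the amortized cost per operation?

Assign 2 credits to each push operation. A pop uses 1 saved credit. multi_pop_front(171) uses up to 171 saved credits from previous pushes. Credits never go negative. Amortized cost is O(1).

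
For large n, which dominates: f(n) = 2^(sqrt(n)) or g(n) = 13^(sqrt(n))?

g(n) = 13^(sqrt(n)) grows faster: ratio is (13/2)^(sqrt(n)) -> infinity since 13/2 > 1.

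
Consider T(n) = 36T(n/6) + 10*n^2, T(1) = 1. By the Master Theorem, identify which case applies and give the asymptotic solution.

a=36, b=6, f(n)=10*n^2.
log_6(36) = 2, so n^(log_b(a)) = n^2.
f(n) = Theta(n^2), so Case 2 applies.
T(n) = Theta(n^2 log n).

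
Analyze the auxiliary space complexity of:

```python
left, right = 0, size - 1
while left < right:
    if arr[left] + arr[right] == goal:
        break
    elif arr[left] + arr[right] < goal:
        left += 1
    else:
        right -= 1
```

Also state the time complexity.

Space complexity: O(1).
Only a constant amount of auxiliary storage is used; nothing grows with n.
Time complexity: O(n).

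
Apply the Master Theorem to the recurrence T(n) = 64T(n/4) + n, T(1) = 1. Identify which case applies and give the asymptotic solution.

a=64, b=4, f(n)=n.
log_4(64) = 3 > 1.
Since f(n) = O(n^1) is polynomially smaller than n^3, Case 1 applies.
T(n) = Theta(n^3).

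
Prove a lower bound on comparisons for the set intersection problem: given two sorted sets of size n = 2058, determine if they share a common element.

For two sorted arrays of size n = 2058, any correct algorithm must examine Omega(n) elements. If fewer are examined, an adversary places a common element in an unexamined gap. A merge-based scan achieves O(n), so the bound is tight.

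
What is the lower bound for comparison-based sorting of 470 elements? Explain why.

A comparison-based sorting algorithm corresponds to a decision tree. With 470! possible permutations, the tree has 470! leaves. The height is at least log_2(470!) = Omega(n log n) by Stirling's approximation.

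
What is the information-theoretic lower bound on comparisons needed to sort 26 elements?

There are 26! = 403291461126605635584000000 possible orderings. Each comparison gives 1 bit. We need at least ceil(log_2(403291461126605635584000000)) = 89 comparisons.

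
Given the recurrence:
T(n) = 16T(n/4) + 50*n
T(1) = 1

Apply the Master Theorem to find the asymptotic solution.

a=16, b=4, f(n)=50*n. log_4(16) = 2. Case 1 of Master Theorem: T(n) = O(n^2).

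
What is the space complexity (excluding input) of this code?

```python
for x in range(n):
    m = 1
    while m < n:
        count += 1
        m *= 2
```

Space complexity: O(1).
Only a constant amount of auxiliary storage is used; nothing grows with n.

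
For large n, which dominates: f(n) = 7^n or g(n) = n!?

g(n) = n! grows faster: n!/7^n -> infinity by Stirling.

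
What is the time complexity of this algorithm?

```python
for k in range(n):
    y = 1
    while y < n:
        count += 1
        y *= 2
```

Time complexity: O(n log n).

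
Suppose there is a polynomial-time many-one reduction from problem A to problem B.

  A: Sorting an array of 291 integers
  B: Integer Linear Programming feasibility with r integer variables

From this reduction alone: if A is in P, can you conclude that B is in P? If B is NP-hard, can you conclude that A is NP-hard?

A poly-time reduction A <=_p B transfers tractability DOWN (B easy => A easy) and hardness UP (A hard => B hard), not the reverse.
From A in P, the reduction alone does NOT give B in P: any problem in P trivially reduces to SAT, yet SAT is not known to be in P.
From B NP-hard, the reduction alone does NOT give A NP-hard: again, easy problems reduce to hard ones.
(Here in fact A is P and B is NP-complete.)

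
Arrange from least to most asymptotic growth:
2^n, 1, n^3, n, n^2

Ordered by growth rate: 1 < n < n^2 < n^3 < 2^n.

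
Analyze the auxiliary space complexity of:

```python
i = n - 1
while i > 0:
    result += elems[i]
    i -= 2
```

Space complexity: O(1).
Only a constant amount of auxiliary storage is used; nothing grows with n.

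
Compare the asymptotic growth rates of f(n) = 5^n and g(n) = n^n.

g(n) = n^n grows faster: n^n / 5^n = (n/5)^n -> infinity once n > 5.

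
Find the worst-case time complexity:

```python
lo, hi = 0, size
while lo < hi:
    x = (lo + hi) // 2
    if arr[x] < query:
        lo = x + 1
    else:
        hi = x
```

Time complexity: O(log n).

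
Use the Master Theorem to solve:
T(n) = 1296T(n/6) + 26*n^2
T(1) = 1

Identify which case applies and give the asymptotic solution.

a=1296, b=6, f(n)=26*n^2.
log_6(1296) = 4 > 2.
Since f(n) = O(n^2) is polynomially smaller than n^4, Case 1 applies.
T(n) = Theta(n^4).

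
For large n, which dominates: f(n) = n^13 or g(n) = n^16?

g(n) = n^16 grows faster: n^16/n^13 = n^3 -> infinity.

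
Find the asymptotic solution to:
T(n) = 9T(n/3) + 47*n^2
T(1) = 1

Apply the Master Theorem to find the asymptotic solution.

a=9, b=3, f(n)=47*n^2. log_3(9) = 2. Case 2: T(n) = O(n^2 log n).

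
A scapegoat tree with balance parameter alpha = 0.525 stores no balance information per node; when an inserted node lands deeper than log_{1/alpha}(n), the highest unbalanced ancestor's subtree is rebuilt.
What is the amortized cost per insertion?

Search/insert path is O(log n). A rebuild of a subtree of size s costs O(s), but with alpha = 0.525 at least Omega(s) insertions must have occurred in that subtree since its last rebuild. Charging O(1) of the rebuild to each such insertion gives O(log n) amortized.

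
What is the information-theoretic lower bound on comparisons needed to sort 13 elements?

There are 13! = 6227020800 possible orderings. Each comparison gives 1 bit. We need at least ceil(log_2(6227020800)) = 33 comparisons.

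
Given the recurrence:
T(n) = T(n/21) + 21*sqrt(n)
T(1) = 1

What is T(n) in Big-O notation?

Each level contributes sqrt(n/21^k). Geometric series with ratio 1/sqrt(21) < 1 sums to O(sqrt(n)).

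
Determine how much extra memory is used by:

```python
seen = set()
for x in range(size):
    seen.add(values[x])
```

Space complexity: O(n).
Auxiliary storage grows linearly with the input size n in the worst case.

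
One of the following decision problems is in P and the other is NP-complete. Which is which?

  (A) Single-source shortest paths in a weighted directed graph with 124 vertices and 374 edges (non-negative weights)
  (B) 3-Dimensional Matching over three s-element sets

(A) is P: Dijkstra's algorithm runs in O((V+E) log V).
(B) is NP-complete: one of Karp's 21 NP-complete problems.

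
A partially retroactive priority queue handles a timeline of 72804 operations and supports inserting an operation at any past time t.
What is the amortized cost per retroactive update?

Partially retroactive priority queues (Demaine-Iacono-Langerman) allow updates at past times with queries only at the present. With a balanced BST over the m = 72804 timeline events tracking bridges, each retroactive insert or delete is O(log m) amortized.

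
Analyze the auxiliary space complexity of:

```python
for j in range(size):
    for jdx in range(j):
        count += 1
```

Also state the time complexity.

Space complexity: O(1).
Only a constant amount of auxiliary storage is used; nothing grows with n.
Time complexity: O(n^2).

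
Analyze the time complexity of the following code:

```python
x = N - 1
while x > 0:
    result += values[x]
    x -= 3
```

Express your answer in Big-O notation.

Time complexity: O(n).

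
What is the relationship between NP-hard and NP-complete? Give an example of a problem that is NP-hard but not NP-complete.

NP-hard: at least as hard as any NP problem (but need not be in NP). NP-complete = NP-hard intersection NP. The Halting Problem is NP-hard but undecidable (not in NP). The optimization version of TSP is NP-hard but not a decision problem.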